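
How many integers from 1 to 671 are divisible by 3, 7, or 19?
⌊671/3⌋+⌊671/7⌋+⌊671/19⌋ - ⌊671/21⌋-⌊671/57⌋-⌊671/133⌋ + ⌊671/399⌋ = 223+95+35 - 31-11-5 + 1 = 307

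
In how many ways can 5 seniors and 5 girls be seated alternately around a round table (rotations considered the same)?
Fix one of the seniors: (5-1)! ways for the remaining seniors, × 5! ways for the girls = 24 × 120 = 2880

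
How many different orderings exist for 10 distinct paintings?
10! = 3628800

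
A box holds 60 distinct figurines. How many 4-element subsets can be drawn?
C(60,4) = 60!/(4!×56!) = 487635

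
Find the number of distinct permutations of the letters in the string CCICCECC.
8! / (1! × 1! × 6!) = 56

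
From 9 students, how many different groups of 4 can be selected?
C(9,4) = 9!/(4!×5!) = 126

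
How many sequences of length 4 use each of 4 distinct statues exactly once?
4! = 24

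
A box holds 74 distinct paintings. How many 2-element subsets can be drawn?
C(74,2) = 74!/(2!×72!) = 2701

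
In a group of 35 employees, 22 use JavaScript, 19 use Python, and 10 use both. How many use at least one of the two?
|A∪B| = |A| + |B| - |A∩B| = 22 + 19 - 10 = 31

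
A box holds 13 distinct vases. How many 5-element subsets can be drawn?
C(13,5) = 13!/(5!×8!) = 1287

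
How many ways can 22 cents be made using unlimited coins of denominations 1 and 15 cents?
Coefficient of x^22 in 1/(1-x^1) · 1/(1-x^15). Use j coins of 15 for j = 0..⌊22/15⌋ = 1, the rest in 1s: 1 + 1 = 2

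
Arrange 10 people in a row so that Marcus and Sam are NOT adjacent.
Total - adjacent = 10! - (10-1)!×2 = 3628800 - 725760 = 2903040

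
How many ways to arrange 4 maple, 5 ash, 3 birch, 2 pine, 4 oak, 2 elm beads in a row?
20! / (4! × 5! × 3! × 2! × 4! × 2!) = 1466593128000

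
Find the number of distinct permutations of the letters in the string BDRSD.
5! / (1! × 2! × 1! × 1!) = 60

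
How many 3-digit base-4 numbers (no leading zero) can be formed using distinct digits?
First digit: 3 choices (nonzero). Then descending: 3 × 3 × 2 = 18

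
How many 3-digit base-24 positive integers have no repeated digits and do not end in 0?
Last digit: 23 nonzero choices. First digit: 22 (nonzero, ≠last). Middle 1: P(22,1) = 22. Total = 11132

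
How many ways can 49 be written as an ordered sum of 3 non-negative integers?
C(49+3-1, 3-1) = C(51, 2) = 1275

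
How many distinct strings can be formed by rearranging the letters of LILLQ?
5! / (3! × 1! × 1!) = 20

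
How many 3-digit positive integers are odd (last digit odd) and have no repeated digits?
Last∈{1,3,5,7,9}. Last=0: 0. Last nonzero: 5×8×P(8,1) = 320. Total = 320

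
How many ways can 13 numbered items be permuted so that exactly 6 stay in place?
Choose the 6 fixed points C(13,6) = 1716, derange the rest: !7 = Σ_{j=0}^{7} (-1)^j·7!/j! = 5040 - 5040 + 2520 - 840 + 210 - 42 + 7 - 1 = 1854. Product = 1716 × 1854 = 3181464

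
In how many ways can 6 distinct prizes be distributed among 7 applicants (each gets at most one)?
P(7,6) = 7!/(7-6)! = 5040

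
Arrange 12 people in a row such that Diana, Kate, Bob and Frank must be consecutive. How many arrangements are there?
Treat the 4 as one block: (12-4+1)! × 4! = 362880 × 24 = 8709120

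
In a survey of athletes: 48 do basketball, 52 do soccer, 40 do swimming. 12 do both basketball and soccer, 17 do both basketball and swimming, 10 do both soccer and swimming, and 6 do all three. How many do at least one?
|A∪B∪C| = 48+52+40-12-17-10+6 = 107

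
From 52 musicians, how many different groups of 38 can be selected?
C(52,38) = 52!/(38!×14!) = 1768966344600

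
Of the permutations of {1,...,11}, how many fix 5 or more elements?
Exactly j fixed points: C(11,j)·!(11-j); sum over j ≥ 5 (derangement numbers via !m = (m-1)·(!(m-1) + !(m-2)): !0..!6 = 1, 0, 1, 2, 9, 44, 265). Σ_{j=5}^{11} C(11,j)·!(11-j) = C(11,5)·!6 + C(11,6)·!5 + C(11,7)·!4 + C(11,8)·!3 + C(11,9)·!2 + C(11,10)·!1 + C(11,11)·!0 = 462·265 + 462·44 + 330·9 + 165·2 + 55·1 + 11·0 + 1·1 = 146114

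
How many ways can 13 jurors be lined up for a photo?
13! = 6227020800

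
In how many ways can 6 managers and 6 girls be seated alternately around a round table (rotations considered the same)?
Fix one of the managers: (6-1)! ways for the remaining managers, × 6! ways for the girls = 120 × 720 = 86400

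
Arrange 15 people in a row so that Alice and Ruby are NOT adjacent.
Total - adjacent = 15! - (15-1)!×2 = 1307674368000 - 174356582400 = 1133317785600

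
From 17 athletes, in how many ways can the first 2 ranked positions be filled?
P(17,2) = 17!/(17-2)! = 272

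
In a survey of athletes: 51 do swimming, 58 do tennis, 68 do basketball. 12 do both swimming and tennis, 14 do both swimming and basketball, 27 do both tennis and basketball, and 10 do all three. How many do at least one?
|A∪B∪C| = 51+58+68-12-14-27+10 = 134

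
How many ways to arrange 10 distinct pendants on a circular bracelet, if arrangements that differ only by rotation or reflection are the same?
(10-1)!/2 = 362880/2 = 181440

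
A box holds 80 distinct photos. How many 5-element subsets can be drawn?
C(80,5) = 80!/(5!×75!) = 24040016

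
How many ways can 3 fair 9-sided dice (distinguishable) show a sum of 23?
Coefficient of x^23 in (x + x² + ... + x^9)^3. By inclusion-exclusion on dice exceeding 9: Σ_j (-1)^j C(3,j)·C(23-1-9j, 2) = C(3,0)·C(22,2) - C(3,1)·C(13,2) + C(3,2)·C(4,2) = 1·231 - 3·78 + 3·6 = 15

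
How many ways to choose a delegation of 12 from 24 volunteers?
C(24,12) = 24!/(12!×12!) = 2704156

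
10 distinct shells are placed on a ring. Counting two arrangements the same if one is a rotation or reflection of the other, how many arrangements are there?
(10-1)!/2 = 362880/2 = 181440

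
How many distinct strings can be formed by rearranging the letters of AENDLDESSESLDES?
15! / (1! × 4! × 3! × 1! × 4! × 2!) = 189189000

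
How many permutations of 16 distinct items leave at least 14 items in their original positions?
Exactly j fixed points: C(16,j)·!(16-j); sum over j ≥ 14 (derangement numbers via !m = (m-1)·(!(m-1) + !(m-2)): !0..!2 = 1, 0, 1). Σ_{j=14}^{16} C(16,j)·!(16-j) = C(16,14)·!2 + C(16,15)·!1 + C(16,16)·!0 = 120·1 + 16·0 + 1·1 = 121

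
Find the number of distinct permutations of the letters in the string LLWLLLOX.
8! / (1! × 1! × 1! × 5!) = 336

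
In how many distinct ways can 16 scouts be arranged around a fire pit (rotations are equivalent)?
Circular: fix one position, arrange the rest. (16-1)! = 1307674368000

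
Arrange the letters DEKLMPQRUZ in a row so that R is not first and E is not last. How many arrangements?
By inclusion-exclusion: 10! - 2×(10-1)! + (10-2)! = 3628800 - 725760 + 40320 = 2943360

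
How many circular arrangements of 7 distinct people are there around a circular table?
Circular: fix one position, arrange the rest. (7-1)! = 720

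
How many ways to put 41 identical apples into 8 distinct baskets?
C(41+8-1, 8-1) = C(48, 7) = 73629072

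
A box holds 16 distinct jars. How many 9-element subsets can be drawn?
C(16,9) = 16!/(9!×7!) = 11440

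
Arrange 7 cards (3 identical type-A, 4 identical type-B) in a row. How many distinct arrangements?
7! / (3! × 4!) = 35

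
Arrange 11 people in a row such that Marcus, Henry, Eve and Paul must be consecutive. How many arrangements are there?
Treat the 4 as one block: (11-4+1)! × 4! = 40320 × 24 = 967680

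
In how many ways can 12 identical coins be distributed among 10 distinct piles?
C(12+10-1, 10-1) = C(21, 9) = 293930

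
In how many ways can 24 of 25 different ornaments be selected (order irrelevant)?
C(25,24) = 25!/(24!×1!) = 25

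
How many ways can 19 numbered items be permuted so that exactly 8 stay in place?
Choose the 8 fixed points C(19,8) = 75582, derange the rest: !11 = Σ_{j=0}^{11} (-1)^j·11!/j! = 39916800 - 39916800 + 19958400 - 6652800 + 1663200 - 332640 + 55440 - 7920 + 990 - 110 + 11 - 1 = 14684570. Product = 75582 × 14684570 = 1109889169740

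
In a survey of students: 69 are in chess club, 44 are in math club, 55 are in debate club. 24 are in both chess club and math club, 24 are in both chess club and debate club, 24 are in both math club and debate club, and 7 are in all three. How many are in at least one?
|A∪B∪C| = 69+44+55-24-24-24+7 = 103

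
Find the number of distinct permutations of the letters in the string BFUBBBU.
7! / (4! × 1! × 2!) = 105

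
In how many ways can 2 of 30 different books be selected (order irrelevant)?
C(30,2) = 30!/(2!×28!) = 435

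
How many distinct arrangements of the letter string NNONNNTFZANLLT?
14! / (1! × 2! × 6! × 1! × 1! × 1! × 2!) = 30270240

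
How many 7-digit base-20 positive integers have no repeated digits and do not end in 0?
Last digit: 19 nonzero choices. First digit: 18 (nonzero, ≠last). Middle 5: P(18,5) = 1028160. Total = 351630720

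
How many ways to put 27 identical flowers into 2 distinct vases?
C(27+2-1, 2-1) = C(28, 1) = 28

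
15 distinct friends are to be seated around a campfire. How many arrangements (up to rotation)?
Circular: fix one position, arrange the rest. (15-1)! = 87178291200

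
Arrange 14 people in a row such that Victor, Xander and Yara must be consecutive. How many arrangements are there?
Treat the 3 as one block: (14-3+1)! × 3! = 479001600 × 6 = 2874009600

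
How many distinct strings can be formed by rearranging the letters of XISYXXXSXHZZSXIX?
16! / (7! × 1! × 1! × 2! × 3! × 2!) = 172972800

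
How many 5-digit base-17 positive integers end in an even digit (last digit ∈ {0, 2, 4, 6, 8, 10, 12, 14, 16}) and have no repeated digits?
Last∈{0,2,4,6,8,10,12,14,16}. Last=0: 43680. Last nonzero: 8×15×P(15,3) = 327600. Total = 371280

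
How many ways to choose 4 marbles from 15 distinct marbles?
C(15,4) = 15!/(4!×11!) = 1365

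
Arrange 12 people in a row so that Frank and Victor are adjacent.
Treat as block: (12-1)! × 2! = 39916800 × 2 = 79833600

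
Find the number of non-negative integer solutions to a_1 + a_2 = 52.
C(52+2-1, 2-1) = C(53, 1) = 53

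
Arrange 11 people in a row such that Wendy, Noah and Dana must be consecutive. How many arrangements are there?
Treat the 3 as one block: (11-3+1)! × 3! = 362880 × 6 = 2177280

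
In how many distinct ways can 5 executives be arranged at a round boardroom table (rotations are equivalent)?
Circular: fix one position, arrange the rest. (5-1)! = 24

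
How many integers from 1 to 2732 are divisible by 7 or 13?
⌊2732/7⌋ + ⌊2732/13⌋ - ⌊2732/91⌋ = 390 + 210 - 30 = 570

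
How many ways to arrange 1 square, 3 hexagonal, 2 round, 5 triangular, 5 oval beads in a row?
16! / (1! × 3! × 2! × 5! × 5!) = 121080960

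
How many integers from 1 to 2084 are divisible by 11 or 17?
⌊2084/11⌋ + ⌊2084/17⌋ - ⌊2084/187⌋ = 189 + 122 - 11 = 300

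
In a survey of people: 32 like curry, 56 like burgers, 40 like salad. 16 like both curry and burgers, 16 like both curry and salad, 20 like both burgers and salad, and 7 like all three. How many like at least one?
|A∪B∪C| = 32+56+40-16-16-20+7 = 83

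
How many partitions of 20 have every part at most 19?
Let r_j(i) = number of partitions of i into parts ≤ j, for i = 0..20. r_1(i) = 1 for all i; r_j(i) = r_{j-1}(i) + r_j(i-j). Rows j = 2..19: ≤2: 1 1 2 2 3 3 4 4 5 5 6 6 7 7 8 8 9 9 10 10 11; ≤3: 1 1 2 3 4 5 7 8 10 12 14 16 19 21 24 27 30 33 37 40 44; ≤4: 1 1 2 3 5 6 9 11 15 18 23 27 34 39 47 54 64 72 84 94 108; ≤5: 1 1 2 3 5 7 10 13 18 23 30 37 47 57 70 84 101 119 141 164 192; ≤6: 1 1 2 3 5 7 11 14 20 26 35 44 58 71 90 110 136 163 199 235 282; ≤7: 1 1 2 3 5 7 11 15 21 28 38 49 65 82 105 131 164 201 248 300 364; ≤8: 1 1 2 3 5 7 11 15 22 29 40 52 70 89 116 146 186 230 288 352 434; ≤9: 1 1 2 3 5 7 11 15 22 30 41 54 73 94 123 157 201 252 318 393 488; ≤10: 1 1 2 3 5 7 11 15 22 30 42 55 75 97 128 164 212 267 340 423 530; ≤11: 1 1 2 3 5 7 11 15 22 30 42 56 76 99 131 169 219 278 355 445 560; ≤12: 1 1 2 3 5 7 11 15 22 30 42 56 77 100 133 172 224 285 366 460 582; ≤13: 1 1 2 3 5 7 11 15 22 30 42 56 77 101 134 174 227 290 373 471 597; ≤14: 1 1 2 3 5 7 11 15 22 30 42 56 77 101 135 175 229 293 378 478 608; ≤15: 1 1 2 3 5 7 11 15 22 30 42 56 77 101 135 176 230 295 381 483 615; ≤16: 1 1 2 3 5 7 11 15 22 30 42 56 77 101 135 176 231 296 383 486 620; ≤17: 1 1 2 3 5 7 11 15 22 30 42 56 77 101 135 176 231 297 384 488 623; ≤18: 1 1 2 3 5 7 11 15 22 30 42 56 77 101 135 176 231 297 385 489 625; ≤19: 1 1 2 3 5 7 11 15 22 30 42 56 77 101 135 176 231 297 385 490 626. r_19(20) = 626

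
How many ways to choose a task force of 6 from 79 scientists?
C(79,6) = 79!/(6!×73!) = 277962685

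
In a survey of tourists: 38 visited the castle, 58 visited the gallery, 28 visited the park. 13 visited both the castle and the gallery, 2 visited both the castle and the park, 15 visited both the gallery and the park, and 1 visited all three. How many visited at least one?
|A∪B∪C| = 38+58+28-13-2-15+1 = 95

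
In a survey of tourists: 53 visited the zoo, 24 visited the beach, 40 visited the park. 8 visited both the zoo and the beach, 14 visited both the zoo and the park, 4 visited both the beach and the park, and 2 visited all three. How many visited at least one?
|A∪B∪C| = 53+24+40-8-14-4+2 = 93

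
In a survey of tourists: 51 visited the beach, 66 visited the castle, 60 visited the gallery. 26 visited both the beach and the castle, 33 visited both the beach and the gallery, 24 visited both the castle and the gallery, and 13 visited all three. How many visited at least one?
|A∪B∪C| = 51+66+60-26-33-24+13 = 107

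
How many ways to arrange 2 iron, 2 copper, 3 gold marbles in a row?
7! / (2! × 2! × 3!) = 210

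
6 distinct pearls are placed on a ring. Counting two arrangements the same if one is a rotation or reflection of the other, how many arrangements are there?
(6-1)!/2 = 120/2 = 60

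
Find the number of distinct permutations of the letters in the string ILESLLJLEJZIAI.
14! / (2! × 1! × 2! × 3! × 1! × 4! × 1!) = 151351200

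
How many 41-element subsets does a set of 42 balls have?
C(42,41) = 42!/(41!×1!) = 42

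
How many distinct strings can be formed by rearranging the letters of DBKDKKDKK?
9! / (3! × 5! × 1!) = 504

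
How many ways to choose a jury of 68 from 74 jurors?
C(74,68) = 74!/(68!×6!) = 185250786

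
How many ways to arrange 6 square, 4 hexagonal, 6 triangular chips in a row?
16! / (6! × 4! × 6!) = 1681680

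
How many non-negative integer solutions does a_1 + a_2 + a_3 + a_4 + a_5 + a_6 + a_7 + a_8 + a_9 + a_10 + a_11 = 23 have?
C(23+11-1, 11-1) = C(33, 10) = 92561040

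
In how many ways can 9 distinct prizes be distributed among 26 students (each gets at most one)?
P(26,9) = 26!/(26-9)! = 1133836704000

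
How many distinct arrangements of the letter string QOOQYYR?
7! / (2! × 2! × 2! × 1!) = 630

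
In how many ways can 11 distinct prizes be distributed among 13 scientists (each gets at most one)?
P(13,11) = 13!/(13-11)! = 3113510400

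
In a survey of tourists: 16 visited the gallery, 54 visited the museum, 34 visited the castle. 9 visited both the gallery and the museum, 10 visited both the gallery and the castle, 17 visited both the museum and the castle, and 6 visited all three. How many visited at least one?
|A∪B∪C| = 16+54+34-9-10-17+6 = 74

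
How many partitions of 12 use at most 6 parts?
By conjugation, equals partitions of 12 into parts ≤ 6. Let r_j(i) = number of partitions of i into parts ≤ j, for i = 0..12. r_1(i) = 1 for all i; r_j(i) = r_{j-1}(i) + r_j(i-j). Rows j = 2..6: ≤2: 1 1 2 2 3 3 4 4 5 5 6 6 7; ≤3: 1 1 2 3 4 5 7 8 10 12 14 16 19; ≤4: 1 1 2 3 5 6 9 11 15 18 23 27 34; ≤5: 1 1 2 3 5 7 10 13 18 23 30 37 47; ≤6: 1 1 2 3 5 7 11 14 20 26 35 44 58. r_6(12) = 58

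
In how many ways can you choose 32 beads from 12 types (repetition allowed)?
C(32+12-1, 12-1) = C(43, 11) = 5752004349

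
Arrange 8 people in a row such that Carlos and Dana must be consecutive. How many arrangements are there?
Treat the 2 as one block: (8-2+1)! × 2! = 5040 × 2 = 10080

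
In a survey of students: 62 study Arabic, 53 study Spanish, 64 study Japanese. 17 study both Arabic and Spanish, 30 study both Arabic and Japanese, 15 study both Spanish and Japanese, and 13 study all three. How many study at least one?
|A∪B∪C| = 62+53+64-17-30-15+13 = 130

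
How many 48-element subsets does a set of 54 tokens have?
C(54,48) = 54!/(48!×6!) = 25827165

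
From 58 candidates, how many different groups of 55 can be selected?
C(58,55) = 58!/(55!×3!) = 30856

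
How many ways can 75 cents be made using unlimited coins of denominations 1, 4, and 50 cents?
Coefficient of x^75 in 1/(1-x^1) · 1/(1-x^4) · 1/(1-x^50). Case on j = number of 50-cent coins (j = 0..1); remainder r = 75 - 50j is made from {1,4} in ⌊r/4⌋+1 ways. r = 75, 25 → 19 + 7 = 26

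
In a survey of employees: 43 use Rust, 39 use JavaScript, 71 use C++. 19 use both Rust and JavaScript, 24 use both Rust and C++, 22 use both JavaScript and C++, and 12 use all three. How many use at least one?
|A∪B∪C| = 43+39+71-19-24-22+12 = 100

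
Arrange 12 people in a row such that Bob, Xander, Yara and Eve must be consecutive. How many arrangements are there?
Treat the 4 as one block: (12-4+1)! × 4! = 362880 × 24 = 8709120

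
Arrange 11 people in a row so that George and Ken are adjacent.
Treat as block: (11-1)! × 2! = 3628800 × 2 = 7257600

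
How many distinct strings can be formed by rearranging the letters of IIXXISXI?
8! / (3! × 4! × 1!) = 280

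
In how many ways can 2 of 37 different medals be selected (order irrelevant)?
C(37,2) = 37!/(2!×35!) = 666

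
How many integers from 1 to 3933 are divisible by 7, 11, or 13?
⌊3933/7⌋+⌊3933/11⌋+⌊3933/13⌋ - ⌊3933/77⌋-⌊3933/91⌋-⌊3933/143⌋ + ⌊3933/1001⌋ = 561+357+302 - 51-43-27 + 3 = 1102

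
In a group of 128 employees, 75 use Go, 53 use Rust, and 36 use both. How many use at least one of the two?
|A∪B| = |A| + |B| - |A∩B| = 75 + 53 - 36 = 92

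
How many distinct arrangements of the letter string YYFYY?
5! / (4! × 1!) = 5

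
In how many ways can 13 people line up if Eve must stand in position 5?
Fix one position: (13-1)! = 479001600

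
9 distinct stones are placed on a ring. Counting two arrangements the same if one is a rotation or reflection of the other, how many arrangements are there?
(9-1)!/2 = 40320/2 = 20160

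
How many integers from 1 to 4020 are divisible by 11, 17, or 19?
⌊4020/11⌋+⌊4020/17⌋+⌊4020/19⌋ - ⌊4020/187⌋-⌊4020/209⌋-⌊4020/323⌋ + ⌊4020/3553⌋ = 365+236+211 - 21-19-12 + 1 = 761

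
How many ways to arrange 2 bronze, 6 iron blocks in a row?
8! / (2! × 6!) = 28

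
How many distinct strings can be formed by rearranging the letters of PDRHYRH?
7! / (2! × 2! × 1! × 1! × 1!) = 1260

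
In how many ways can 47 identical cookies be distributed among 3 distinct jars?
C(47+3-1, 3-1) = C(49, 2) = 1176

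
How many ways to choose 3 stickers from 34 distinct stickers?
C(34,3) = 34!/(3!×31!) = 5984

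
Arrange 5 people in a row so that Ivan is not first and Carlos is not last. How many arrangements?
By inclusion-exclusion: 5! - 2×(5-1)! + (5-2)! = 120 - 48 + 6 = 78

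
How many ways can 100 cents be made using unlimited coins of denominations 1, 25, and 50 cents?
Coefficient of x^100 in 1/(1-x^1) · 1/(1-x^25) · 1/(1-x^50). Case on j = number of 50-cent coins (j = 0..2); remainder r = 100 - 50j is made from {1,25} in ⌊r/25⌋+1 ways. r = 100, 50, 0 → 5 + 3 + 1 = 9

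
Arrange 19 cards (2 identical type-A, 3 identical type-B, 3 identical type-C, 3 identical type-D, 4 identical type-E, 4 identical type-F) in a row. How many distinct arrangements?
19! / (2! × 3! × 3! × 3! × 4! × 4!) = 488864376000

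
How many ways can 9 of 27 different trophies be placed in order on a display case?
P(27,9) = 27!/(27-9)! = 1700755056000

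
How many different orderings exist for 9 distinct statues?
9! = 362880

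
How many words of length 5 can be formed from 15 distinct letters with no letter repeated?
P(15,5) = 15!/(15-5)! = 360360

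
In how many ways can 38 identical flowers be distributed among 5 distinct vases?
C(38+5-1, 5-1) = C(42, 4) = 111930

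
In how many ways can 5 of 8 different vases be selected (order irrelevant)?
C(8,5) = 8!/(5!×3!) = 56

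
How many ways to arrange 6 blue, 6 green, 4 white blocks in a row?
16! / (6! × 6! × 4!) = 1681680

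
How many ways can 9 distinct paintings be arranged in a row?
9! = 362880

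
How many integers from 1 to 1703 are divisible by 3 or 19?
⌊1703/3⌋ + ⌊1703/19⌋ - ⌊1703/57⌋ = 567 + 89 - 29 = 627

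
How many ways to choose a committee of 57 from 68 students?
C(68,57) = 68!/(57!×11!) = 1533058025824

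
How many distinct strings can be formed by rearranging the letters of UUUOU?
5! / (1! × 4!) = 5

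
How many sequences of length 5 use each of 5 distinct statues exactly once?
5! = 120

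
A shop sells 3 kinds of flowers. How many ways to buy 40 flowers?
C(40+3-1, 3-1) = C(42, 2) = 861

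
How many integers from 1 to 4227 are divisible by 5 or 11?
⌊4227/5⌋ + ⌊4227/11⌋ - ⌊4227/55⌋ = 845 + 384 - 76 = 1153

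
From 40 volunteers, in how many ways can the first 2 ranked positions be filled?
P(40,2) = 40!/(40-2)! = 1560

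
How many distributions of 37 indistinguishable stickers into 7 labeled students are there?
C(37+7-1, 7-1) = C(43, 6) = 6096454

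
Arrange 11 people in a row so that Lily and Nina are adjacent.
Treat as block: (11-1)! × 2! = 3628800 × 2 = 7257600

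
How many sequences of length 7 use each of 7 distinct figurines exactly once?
7! = 5040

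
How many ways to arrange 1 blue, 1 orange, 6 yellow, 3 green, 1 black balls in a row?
12! / (1! × 1! × 6! × 3! × 1!) = 110880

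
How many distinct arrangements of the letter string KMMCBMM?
7! / (1! × 4! × 1! × 1!) = 210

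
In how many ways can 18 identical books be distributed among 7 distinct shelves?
C(18+7-1, 7-1) = C(24, 6) = 134596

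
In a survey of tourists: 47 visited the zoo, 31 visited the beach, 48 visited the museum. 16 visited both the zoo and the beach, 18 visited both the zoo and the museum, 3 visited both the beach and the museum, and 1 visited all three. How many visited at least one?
|A∪B∪C| = 47+31+48-16-18-3+1 = 90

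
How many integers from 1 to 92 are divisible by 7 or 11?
⌊92/7⌋ + ⌊92/11⌋ - ⌊92/77⌋ = 13 + 8 - 1 = 20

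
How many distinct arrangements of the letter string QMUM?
4! / (1! × 2! × 1!) = 12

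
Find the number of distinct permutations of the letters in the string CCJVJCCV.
8! / (4! × 2! × 2!) = 420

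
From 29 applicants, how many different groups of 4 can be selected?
C(29,4) = 29!/(4!×25!) = 23751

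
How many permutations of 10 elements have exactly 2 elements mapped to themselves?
Choose the 2 fixed points C(10,2) = 45, derange the rest: !8 = Σ_{j=0}^{8} (-1)^j·8!/j! = 40320 - 40320 + 20160 - 6720 + 1680 - 336 + 56 - 8 + 1 = 14833. Product = 45 × 14833 = 667485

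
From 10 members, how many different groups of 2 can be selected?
C(10,2) = 10!/(2!×8!) = 45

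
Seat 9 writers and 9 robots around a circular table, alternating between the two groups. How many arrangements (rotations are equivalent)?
Fix one of the writers: (9-1)! ways for the remaining writers, × 9! ways for the robots = 40320 × 362880 = 14631321600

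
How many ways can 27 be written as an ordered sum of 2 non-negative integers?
C(27+2-1, 2-1) = C(28, 1) = 28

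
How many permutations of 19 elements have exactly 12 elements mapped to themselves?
Choose the 12 fixed points C(19,12) = 50388, derange the rest: !7 = Σ_{j=0}^{7} (-1)^j·7!/j! = 5040 - 5040 + 2520 - 840 + 210 - 42 + 7 - 1 = 1854. Product = 50388 × 1854 = 93419352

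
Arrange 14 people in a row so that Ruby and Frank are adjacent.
Treat as block: (14-1)! × 2! = 6227020800 × 2 = 12454041600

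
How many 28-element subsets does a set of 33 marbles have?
C(33,28) = 33!/(28!×5!) = 237336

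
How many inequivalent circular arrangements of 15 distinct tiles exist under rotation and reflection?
(15-1)!/2 = 87178291200/2 = 43589145600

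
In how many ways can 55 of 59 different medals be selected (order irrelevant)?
C(59,55) = 59!/(55!×4!) = 455126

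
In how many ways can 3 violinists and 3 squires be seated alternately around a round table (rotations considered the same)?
Fix one of the violinists: (3-1)! ways for the remaining violinists, × 3! ways for the squires = 2 × 6 = 12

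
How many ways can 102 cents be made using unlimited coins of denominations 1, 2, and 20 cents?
Coefficient of x^102 in 1/(1-x^1) · 1/(1-x^2) · 1/(1-x^20). Case on j = number of 20-cent coins (j = 0..5); remainder r = 102 - 20j is made from {1,2} in ⌊r/2⌋+1 ways. r = 102, 82, 62, 42, 22, 2 → 52 + 42 + 32 + 22 + 12 + 2 = 162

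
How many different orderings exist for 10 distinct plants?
10! = 3628800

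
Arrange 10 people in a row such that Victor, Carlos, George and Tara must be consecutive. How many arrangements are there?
Treat the 4 as one block: (10-4+1)! × 4! = 5040 × 24 = 120960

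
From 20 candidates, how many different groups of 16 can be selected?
C(20,16) = 20!/(16!×4!) = 4845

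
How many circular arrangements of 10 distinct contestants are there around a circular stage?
Circular: fix one position, arrange the rest. (10-1)! = 362880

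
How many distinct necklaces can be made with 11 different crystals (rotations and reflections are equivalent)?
(11-1)!/2 = 3628800/2 = 1814400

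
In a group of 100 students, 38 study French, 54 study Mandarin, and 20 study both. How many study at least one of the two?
|A∪B| = |A| + |B| - |A∩B| = 38 + 54 - 20 = 72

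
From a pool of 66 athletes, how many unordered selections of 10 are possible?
C(66,10) = 66!/(10!×56!) = 210980549208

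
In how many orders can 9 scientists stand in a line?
9! = 362880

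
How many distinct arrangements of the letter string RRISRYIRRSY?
11! / (2! × 2! × 2! × 5!) = 41580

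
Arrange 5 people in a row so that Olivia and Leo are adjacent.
Treat as block: (5-1)! × 2! = 24 × 2 = 48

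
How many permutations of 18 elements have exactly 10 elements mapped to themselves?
Choose the 10 fixed points C(18,10) = 43758, derange the rest: !8 = Σ_{j=0}^{8} (-1)^j·8!/j! = 40320 - 40320 + 20160 - 6720 + 1680 - 336 + 56 - 8 + 1 = 14833. Product = 43758 × 14833 = 649062414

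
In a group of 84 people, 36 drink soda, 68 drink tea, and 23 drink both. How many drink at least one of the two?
|A∪B| = |A| + |B| - |A∩B| = 36 + 68 - 23 = 81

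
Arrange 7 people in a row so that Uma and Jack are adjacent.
Treat as block: (7-1)! × 2! = 720 × 2 = 1440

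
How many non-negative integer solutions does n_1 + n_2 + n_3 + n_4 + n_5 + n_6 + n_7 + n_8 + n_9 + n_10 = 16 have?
C(16+10-1, 10-1) = C(25, 9) = 2042975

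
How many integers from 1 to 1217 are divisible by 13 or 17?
⌊1217/13⌋ + ⌊1217/17⌋ - ⌊1217/221⌋ = 93 + 71 - 5 = 159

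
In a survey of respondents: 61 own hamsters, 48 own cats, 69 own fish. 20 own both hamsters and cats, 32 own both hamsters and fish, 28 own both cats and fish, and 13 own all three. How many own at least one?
|A∪B∪C| = 61+48+69-20-32-28+13 = 111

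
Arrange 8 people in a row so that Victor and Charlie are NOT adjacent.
Total - adjacent = 8! - (8-1)!×2 = 40320 - 10080 = 30240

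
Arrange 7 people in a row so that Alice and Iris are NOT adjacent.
Total - adjacent = 7! - (7-1)!×2 = 5040 - 1440 = 3600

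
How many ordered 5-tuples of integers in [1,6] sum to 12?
Coefficient of x^12 in (x + x² + ... + x^6)^5. By inclusion-exclusion on dice exceeding 6: Σ_j (-1)^j C(5,j)·C(12-1-6j, 4) = C(5,0)·C(11,4) - C(5,1)·C(5,4) = 1·330 - 5·5 = 305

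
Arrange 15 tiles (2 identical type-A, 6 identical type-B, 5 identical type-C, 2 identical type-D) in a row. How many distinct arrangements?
15! / (2! × 6! × 5! × 2!) = 3783780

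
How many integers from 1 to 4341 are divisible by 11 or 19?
⌊4341/11⌋ + ⌊4341/19⌋ - ⌊4341/209⌋ = 394 + 228 - 20 = 602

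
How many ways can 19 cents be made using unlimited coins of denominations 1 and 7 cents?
Coefficient of x^19 in 1/(1-x^1) · 1/(1-x^7). Use j coins of 7 for j = 0..⌊19/7⌋ = 2, the rest in 1s: 2 + 1 = 3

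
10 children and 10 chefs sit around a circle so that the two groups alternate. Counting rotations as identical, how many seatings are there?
Fix one of the children: (10-1)! ways for the remaining children, × 10! ways for the chefs = 362880 × 3628800 = 1316818944000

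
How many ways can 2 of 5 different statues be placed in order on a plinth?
P(5,2) = 5!/(5-2)! = 20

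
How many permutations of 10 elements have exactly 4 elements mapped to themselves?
Choose the 4 fixed points C(10,4) = 210, derange the rest: !6 = Σ_{j=0}^{6} (-1)^j·6!/j! = 720 - 720 + 360 - 120 + 30 - 6 + 1 = 265. Product = 210 × 265 = 55650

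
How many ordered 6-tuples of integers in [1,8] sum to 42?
Coefficient of x^42 in (x + x² + ... + x^8)^6. By inclusion-exclusion on dice exceeding 8: Σ_j (-1)^j C(6,j)·C(42-1-8j, 5) = C(6,0)·C(41,5) - C(6,1)·C(33,5) + C(6,2)·C(25,5) - C(6,3)·C(17,5) + C(6,4)·C(9,5) = 1·749398 - 6·237336 + 15·53130 - 20·6188 + 15·126 = 462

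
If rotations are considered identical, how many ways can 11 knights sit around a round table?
Circular: fix one position, arrange the rest. (11-1)! = 3628800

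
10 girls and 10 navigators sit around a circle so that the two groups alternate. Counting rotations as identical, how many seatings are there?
Fix one of the girls: (10-1)! ways for the remaining girls, × 10! ways for the navigators = 362880 × 3628800 = 1316818944000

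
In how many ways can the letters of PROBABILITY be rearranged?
11! / (1! × 1! × 1! × 2! × 1! × 2! × 1! × 1! × 1!) = 9979200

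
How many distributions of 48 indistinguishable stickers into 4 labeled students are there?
C(48+4-1, 4-1) = C(51, 3) = 20825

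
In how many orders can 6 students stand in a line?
6! = 720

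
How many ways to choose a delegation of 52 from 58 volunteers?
C(58,52) = 58!/(52!×6!) = 40475358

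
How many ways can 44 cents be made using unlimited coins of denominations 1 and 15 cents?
Coefficient of x^44 in 1/(1-x^1) · 1/(1-x^15). Use j coins of 15 for j = 0..⌊44/15⌋ = 2, the rest in 1s: 2 + 1 = 3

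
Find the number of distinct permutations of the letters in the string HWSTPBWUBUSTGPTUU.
17! / (3! × 4! × 2! × 2! × 1! × 1! × 2! × 2!) = 154378224000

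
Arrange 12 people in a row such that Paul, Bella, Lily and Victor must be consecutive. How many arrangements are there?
Treat the 4 as one block: (12-4+1)! × 4! = 362880 × 24 = 8709120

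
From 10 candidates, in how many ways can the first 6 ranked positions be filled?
P(10,6) = 10!/(10-6)! = 151200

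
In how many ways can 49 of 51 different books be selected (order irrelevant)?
C(51,49) = 51!/(49!×2!) = 1275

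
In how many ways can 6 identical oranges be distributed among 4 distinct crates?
C(6+4-1, 4-1) = C(9, 3) = 84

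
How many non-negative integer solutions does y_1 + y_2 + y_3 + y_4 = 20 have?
C(20+4-1, 4-1) = C(23, 3) = 1771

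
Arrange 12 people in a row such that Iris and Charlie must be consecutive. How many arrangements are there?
Treat the 2 as one block: (12-2+1)! × 2! = 39916800 × 2 = 79833600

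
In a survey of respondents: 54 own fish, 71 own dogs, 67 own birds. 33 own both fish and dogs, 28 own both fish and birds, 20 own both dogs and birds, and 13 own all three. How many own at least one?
|A∪B∪C| = 54+71+67-33-28-20+13 = 124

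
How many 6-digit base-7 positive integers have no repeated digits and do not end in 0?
Last digit: 6 nonzero choices. First digit: 5 (nonzero, ≠last). Middle 4: P(5,4) = 120. Total = 3600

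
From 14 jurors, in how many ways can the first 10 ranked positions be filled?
P(14,10) = 14!/(14-10)! = 3632428800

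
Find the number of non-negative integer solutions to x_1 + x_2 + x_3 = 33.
C(33+3-1, 3-1) = C(35, 2) = 595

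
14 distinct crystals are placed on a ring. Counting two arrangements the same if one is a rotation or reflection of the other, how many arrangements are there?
(14-1)!/2 = 6227020800/2 = 3113510400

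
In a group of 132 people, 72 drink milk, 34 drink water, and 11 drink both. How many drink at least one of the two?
|A∪B| = |A| + |B| - |A∩B| = 72 + 34 - 11 = 95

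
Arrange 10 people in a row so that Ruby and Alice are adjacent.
Treat as block: (10-1)! × 2! = 362880 × 2 = 725760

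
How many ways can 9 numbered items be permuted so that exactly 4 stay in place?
Choose the 4 fixed points C(9,4) = 126, derange the rest: !5 = Σ_{j=0}^{5} (-1)^j·5!/j! = 120 - 120 + 60 - 20 + 5 - 1 = 44. Product = 126 × 44 = 5544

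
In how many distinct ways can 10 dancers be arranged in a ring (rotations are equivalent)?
Circular: fix one position, arrange the rest. (10-1)! = 362880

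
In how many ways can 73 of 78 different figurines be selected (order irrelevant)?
C(78,73) = 78!/(73!×5!) = 21111090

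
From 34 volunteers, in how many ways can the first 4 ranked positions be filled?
P(34,4) = 34!/(34-4)! = 1113024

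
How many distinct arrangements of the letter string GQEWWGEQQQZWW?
13! / (4! × 2! × 4! × 2! × 1!) = 2702700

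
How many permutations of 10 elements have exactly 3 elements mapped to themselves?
Choose the 3 fixed points C(10,3) = 120, derange the rest: !7 = Σ_{j=0}^{7} (-1)^j·7!/j! = 5040 - 5040 + 2520 - 840 + 210 - 42 + 7 - 1 = 1854. Product = 120 × 1854 = 222480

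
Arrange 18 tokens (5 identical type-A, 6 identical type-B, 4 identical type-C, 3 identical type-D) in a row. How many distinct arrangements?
18! / (5! × 6! × 4! × 3!) = 514594080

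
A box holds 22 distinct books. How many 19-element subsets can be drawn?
C(22,19) = 22!/(19!×3!) = 1540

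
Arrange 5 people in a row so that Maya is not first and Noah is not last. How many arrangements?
By inclusion-exclusion: 5! - 2×(5-1)! + (5-2)! = 120 - 48 + 6 = 78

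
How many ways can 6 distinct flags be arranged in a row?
6! = 720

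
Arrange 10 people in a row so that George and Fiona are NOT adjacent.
Total - adjacent = 10! - (10-1)!×2 = 3628800 - 725760 = 2903040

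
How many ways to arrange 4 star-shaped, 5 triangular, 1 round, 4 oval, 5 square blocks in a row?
19! / (4! × 5! × 1! × 4! × 5!) = 14665931280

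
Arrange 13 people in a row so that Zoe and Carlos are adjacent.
Treat as block: (13-1)! × 2! = 479001600 × 2 = 958003200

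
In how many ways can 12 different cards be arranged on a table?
12! = 479001600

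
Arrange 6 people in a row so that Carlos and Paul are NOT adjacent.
Total - adjacent = 6! - (6-1)!×2 = 720 - 240 = 480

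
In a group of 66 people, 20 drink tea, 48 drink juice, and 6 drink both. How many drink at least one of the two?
|A∪B| = |A| + |B| - |A∩B| = 20 + 48 - 6 = 62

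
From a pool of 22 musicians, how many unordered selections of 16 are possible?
C(22,16) = 22!/(16!×6!) = 74613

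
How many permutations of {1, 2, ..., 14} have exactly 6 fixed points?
Choose the 6 fixed points C(14,6) = 3003, derange the rest: !8 = Σ_{j=0}^{8} (-1)^j·8!/j! = 40320 - 40320 + 20160 - 6720 + 1680 - 336 + 56 - 8 + 1 = 14833. Product = 3003 × 14833 = 44543499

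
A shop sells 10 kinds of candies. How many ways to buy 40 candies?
C(40+10-1, 10-1) = C(49, 9) = 2054455634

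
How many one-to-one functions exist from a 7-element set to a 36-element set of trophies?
P(36,7) = 36!/(36-7)! = 42072307200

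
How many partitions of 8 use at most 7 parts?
By conjugation, equals partitions of 8 into parts ≤ 7. Let r_j(i) = number of partitions of i into parts ≤ j, for i = 0..8. r_1(i) = 1 for all i; r_j(i) = r_{j-1}(i) + r_j(i-j). Rows j = 2..7: ≤2: 1 1 2 2 3 3 4 4 5; ≤3: 1 1 2 3 4 5 7 8 10; ≤4: 1 1 2 3 5 6 9 11 15; ≤5: 1 1 2 3 5 7 10 13 18; ≤6: 1 1 2 3 5 7 11 14 20; ≤7: 1 1 2 3 5 7 11 15 21. r_7(8) = 21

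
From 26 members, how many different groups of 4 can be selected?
C(26,4) = 26!/(4!×22!) = 14950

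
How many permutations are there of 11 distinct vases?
11! = 39916800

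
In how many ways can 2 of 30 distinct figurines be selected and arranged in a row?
P(30,2) = 30!/(30-2)! = 870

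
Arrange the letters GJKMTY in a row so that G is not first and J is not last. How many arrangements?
By inclusion-exclusion: 6! - 2×(6-1)! + (6-2)! = 720 - 240 + 24 = 504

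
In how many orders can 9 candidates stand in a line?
9! = 362880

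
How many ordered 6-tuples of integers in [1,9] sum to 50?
Coefficient of x^50 in (x + x² + ... + x^9)^6. By inclusion-exclusion on dice exceeding 9: Σ_j (-1)^j C(6,j)·C(50-1-9j, 5) = C(6,0)·C(49,5) - C(6,1)·C(40,5) + C(6,2)·C(31,5) - C(6,3)·C(22,5) + C(6,4)·C(13,5) = 1·1906884 - 6·658008 + 15·169911 - 20·26334 + 15·1287 = 126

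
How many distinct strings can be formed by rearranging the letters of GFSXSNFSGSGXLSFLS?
17! / (6! × 2! × 1! × 3! × 2! × 3!) = 3430627200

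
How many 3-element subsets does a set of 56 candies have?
C(56,3) = 56!/(3!×53!) = 27720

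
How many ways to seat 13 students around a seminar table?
Circular: fix one position, arrange the rest. (13-1)! = 479001600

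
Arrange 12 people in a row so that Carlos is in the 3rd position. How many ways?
Fix one position: (12-1)! = 39916800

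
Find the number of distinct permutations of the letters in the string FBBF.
4! / (2! × 2!) = 6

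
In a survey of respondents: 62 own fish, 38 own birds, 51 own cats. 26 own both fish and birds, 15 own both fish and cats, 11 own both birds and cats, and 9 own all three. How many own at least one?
|A∪B∪C| = 62+38+51-26-15-11+9 = 108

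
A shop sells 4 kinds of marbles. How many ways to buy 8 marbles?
C(8+4-1, 4-1) = C(11, 3) = 165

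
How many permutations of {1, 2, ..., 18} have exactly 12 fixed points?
Choose the 12 fixed points C(18,12) = 18564, derange the rest: !6 = Σ_{j=0}^{6} (-1)^j·6!/j! = 720 - 720 + 360 - 120 + 30 - 6 + 1 = 265. Product = 18564 × 265 = 4919460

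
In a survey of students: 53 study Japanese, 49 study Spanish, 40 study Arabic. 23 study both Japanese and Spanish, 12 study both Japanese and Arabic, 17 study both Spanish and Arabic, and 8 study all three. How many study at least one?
|A∪B∪C| = 53+49+40-23-12-17+8 = 98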